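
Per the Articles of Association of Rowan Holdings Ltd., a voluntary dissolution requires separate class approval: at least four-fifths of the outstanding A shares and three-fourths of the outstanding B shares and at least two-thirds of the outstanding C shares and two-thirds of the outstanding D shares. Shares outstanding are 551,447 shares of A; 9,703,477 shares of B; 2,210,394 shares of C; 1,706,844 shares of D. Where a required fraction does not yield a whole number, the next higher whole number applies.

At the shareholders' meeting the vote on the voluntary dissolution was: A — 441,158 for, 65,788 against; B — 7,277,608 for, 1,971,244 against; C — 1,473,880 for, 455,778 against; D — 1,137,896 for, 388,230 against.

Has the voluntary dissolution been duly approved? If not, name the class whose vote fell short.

A: 4/5 of 551447 = 441157.60, rounded up to 441158; 441,158 required, 441,158 in favor — approved.
B: 3/4 of 9703477 = 7277607.75, rounded up to 7277608; 7,277,608 required, 7,277,608 in favor — approved.
C: 2/3 of 2210394 = 1473596; 1,473,596 required, 1,473,880 in favor — approved.
D: 2/3 of 1706844 = 1137896; 1,137,896 required, 1,137,896 in favor — approved.

Approved — every class gave the required vote.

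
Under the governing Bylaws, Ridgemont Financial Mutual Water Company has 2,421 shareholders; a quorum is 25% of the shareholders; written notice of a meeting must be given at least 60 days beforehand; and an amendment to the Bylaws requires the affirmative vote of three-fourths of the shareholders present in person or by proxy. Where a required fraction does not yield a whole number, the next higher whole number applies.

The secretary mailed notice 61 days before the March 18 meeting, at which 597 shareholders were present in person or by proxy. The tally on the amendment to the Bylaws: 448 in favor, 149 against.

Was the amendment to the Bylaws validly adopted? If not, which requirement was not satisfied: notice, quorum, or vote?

Invalid — quorum requirement not satisfied.

Notice: 61 days given; 60 required. Satisfied.
Quorum: 25% of 2,421 = 605.25, rounded up to 606; 597 present. Not satisfied.
Vote: requires three-fourths of those present (597); 3/4 of 597 = 447.75, rounded up to 448, so 448 needed; 448 in favor. Satisfied.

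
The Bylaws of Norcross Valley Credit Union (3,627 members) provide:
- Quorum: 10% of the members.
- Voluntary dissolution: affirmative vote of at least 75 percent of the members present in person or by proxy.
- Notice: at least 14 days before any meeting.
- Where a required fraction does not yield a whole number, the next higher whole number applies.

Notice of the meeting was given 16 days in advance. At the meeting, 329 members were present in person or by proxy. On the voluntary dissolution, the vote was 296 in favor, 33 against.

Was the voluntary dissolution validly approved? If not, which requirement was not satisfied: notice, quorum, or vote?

Notice: 16 days given; 14 required. Satisfied.
Quorum: 10% of 3,627 = 362.70, rounded up to 363; 329 present. Not satisfied.
Vote: requires three-fourths of those present (329); 3/4 of 329 = 246.75, rounded up to 247, so 247 needed; 296 in favor. Satisfied.

Invalid — quorum requirement not satisfied.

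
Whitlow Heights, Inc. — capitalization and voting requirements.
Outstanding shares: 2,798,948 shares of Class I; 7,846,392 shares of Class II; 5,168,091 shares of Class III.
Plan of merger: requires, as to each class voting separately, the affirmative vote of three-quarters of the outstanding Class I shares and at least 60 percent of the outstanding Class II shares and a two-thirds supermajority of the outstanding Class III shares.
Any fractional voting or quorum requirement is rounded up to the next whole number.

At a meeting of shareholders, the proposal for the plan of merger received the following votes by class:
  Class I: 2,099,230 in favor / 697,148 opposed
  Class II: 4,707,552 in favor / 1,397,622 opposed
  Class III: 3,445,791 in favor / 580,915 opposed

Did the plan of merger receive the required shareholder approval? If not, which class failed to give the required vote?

Class I: 3/4 of 2798948 = 2099211; 2,099,211 required, 2,099,230 in favor — approved.
Class II: 3/5 of 7846392 = 4707835.20, rounded up to 4707836; 4,707,836 required, 4,707,552 in favor — not approved.
Class III: 2/3 of 5168091 = 3445394; 3,445,394 required, 3,445,791 in favor — approved.

Not approved — the Class II shares did not give the required vote.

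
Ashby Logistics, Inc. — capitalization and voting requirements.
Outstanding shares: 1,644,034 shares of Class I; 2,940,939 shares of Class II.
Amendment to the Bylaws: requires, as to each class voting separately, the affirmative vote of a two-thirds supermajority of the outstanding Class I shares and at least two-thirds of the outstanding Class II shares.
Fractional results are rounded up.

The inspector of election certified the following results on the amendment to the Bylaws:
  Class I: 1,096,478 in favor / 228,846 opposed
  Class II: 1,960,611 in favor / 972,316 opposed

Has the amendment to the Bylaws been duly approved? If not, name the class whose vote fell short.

Class I: 2/3 of 1644034 = 1096022.67, rounded up to 1096023; 1,096,023 required, 1,096,478 in favor — approved.
Class II: 2/3 of 2940939 = 1960626; 1,960,626 required, 1,960,611 in favor — not approved.

Not approved — the Class II shares did not give the required vote.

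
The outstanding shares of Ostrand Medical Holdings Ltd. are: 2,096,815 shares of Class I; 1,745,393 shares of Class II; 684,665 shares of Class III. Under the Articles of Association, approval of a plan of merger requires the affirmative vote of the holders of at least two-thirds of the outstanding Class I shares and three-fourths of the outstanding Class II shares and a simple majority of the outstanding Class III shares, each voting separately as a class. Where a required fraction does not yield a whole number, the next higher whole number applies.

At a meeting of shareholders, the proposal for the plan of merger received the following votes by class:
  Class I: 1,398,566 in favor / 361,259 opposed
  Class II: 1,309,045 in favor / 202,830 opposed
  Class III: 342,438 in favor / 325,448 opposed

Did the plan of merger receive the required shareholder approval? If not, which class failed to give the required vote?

Approved — every class gave the required vote.

Class I: 2/3 of 2096815 = 1397876.67, rounded up to 1397877; 1,397,877 required, 1,398,566 in favor — approved.
Class II: 3/4 of 1745393 = 1309044.75, rounded up to 1309045; 1,309,045 required, 1,309,045 in favor — approved.
Class III: a majority of 684665 is 342333; 342,333 required, 342,438 in favor — approved.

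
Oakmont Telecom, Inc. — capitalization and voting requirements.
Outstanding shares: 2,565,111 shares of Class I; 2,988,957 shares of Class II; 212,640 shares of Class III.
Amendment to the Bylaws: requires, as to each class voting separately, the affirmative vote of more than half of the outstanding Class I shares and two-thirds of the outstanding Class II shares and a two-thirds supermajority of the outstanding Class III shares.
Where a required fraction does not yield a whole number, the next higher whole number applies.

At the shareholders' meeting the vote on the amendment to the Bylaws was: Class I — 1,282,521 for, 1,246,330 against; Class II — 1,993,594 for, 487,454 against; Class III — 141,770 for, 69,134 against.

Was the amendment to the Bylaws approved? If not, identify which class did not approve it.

Class I: a majority of 2565111 is 1282556; 1,282,556 required, 1,282,521 in favor — not approved.
Class II: 2/3 of 2988957 = 1992638; 1,992,638 required, 1,993,594 in favor — approved.
Class III: 2/3 of 212640 = 141760; 141,760 required, 141,770 in favor — approved.

Not approved — the Class I shares did not give the required vote.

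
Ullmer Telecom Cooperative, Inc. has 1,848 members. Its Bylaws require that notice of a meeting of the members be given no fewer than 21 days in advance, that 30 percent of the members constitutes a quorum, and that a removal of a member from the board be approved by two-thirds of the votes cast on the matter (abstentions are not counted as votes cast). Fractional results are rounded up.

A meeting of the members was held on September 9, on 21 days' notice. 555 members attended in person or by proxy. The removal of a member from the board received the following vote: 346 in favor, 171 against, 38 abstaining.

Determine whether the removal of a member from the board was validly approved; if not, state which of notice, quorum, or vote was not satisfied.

Valid — all requirements satisfied.

Notice: 21 days given; 21 required. Satisfied.
Quorum: 30% of 1,848 = 554.40, rounded up to 555; 555 present. Satisfied.
Vote: requires two-thirds of the votes cast (555 − 38 abstaining = 517); 2/3 of 517 = 344.67, rounded up to 345, so 345 needed; 346 in favor. Satisfied.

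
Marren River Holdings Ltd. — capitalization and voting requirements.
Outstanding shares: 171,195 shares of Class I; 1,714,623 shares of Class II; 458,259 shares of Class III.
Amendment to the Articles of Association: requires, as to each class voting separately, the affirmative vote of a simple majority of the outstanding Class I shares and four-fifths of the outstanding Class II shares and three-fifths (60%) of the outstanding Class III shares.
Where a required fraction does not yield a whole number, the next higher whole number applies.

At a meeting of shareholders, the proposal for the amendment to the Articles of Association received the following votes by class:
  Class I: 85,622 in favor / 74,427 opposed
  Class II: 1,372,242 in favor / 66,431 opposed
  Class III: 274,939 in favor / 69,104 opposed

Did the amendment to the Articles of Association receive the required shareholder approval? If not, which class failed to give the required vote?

Class I: a majority of 171195 is 85598; 85,598 required, 85,622 in favor — approved.
Class II: 4/5 of 1714623 = 1371698.40, rounded up to 1371699; 1,371,699 required, 1,372,242 in favor — approved.
Class III: 3/5 of 458259 = 274955.40, rounded up to 274956; 274,956 required, 274,939 in favor — not approved.

Not approved — the Class III shares did not give the required vote.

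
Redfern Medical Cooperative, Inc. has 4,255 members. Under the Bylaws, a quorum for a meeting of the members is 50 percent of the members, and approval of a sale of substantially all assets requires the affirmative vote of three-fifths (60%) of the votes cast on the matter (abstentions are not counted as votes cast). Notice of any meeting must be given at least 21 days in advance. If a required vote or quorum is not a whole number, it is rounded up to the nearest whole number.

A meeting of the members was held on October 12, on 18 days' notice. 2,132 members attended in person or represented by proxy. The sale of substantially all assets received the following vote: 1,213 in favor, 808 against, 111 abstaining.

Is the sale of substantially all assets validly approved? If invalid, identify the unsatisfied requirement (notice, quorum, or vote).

Notice: 18 days given; 21 required. Not satisfied.
Quorum: 50% of 4,255 = 2,127.50, rounded up to 2,128; 2,132 present. Satisfied.
Vote: requires three-fifths of the votes cast (2,132 − 111 abstaining = 2,021); 3/5 of 2021 = 1212.60, rounded up to 1213, so 1,213 needed; 1,213 in favor. Satisfied.

Invalid — notice requirement not satisfied.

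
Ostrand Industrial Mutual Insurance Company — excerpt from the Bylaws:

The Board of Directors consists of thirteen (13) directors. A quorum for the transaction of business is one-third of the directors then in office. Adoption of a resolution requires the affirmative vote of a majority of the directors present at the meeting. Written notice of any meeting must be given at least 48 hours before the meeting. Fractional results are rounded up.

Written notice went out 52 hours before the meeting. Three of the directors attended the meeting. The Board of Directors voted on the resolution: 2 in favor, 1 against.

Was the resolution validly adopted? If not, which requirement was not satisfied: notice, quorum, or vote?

Notice: 52 hours given; 48 required (52 ≥ 48). Satisfied.
Quorum: 3 present; quorum is 5. Not satisfied.
Vote: the resolution requires a majority of the directors present (3). A majority of 3 is 2, so 2 affirmative votes are needed; 2 voted in favor. Satisfied. (Moot — without a quorum no business can be validly transacted.)

Invalid — quorum requirement not satisfied.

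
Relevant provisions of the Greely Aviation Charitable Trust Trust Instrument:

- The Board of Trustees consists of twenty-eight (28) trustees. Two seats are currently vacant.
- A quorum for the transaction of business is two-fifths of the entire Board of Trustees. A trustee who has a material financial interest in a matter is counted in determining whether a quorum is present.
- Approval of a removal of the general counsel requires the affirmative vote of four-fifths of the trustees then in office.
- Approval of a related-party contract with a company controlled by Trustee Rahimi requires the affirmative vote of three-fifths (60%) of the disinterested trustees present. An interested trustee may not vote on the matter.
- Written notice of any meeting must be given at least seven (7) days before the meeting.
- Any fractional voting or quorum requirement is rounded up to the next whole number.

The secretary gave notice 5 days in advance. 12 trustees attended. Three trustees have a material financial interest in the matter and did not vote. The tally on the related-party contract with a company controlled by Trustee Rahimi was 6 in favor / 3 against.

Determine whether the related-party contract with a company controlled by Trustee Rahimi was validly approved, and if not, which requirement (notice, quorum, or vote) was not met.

Notice: 5 days given; 7 required (5 < 7). Not satisfied.
Quorum: 12 present (interested trustees count toward quorum); quorum is 12. Satisfied.
Vote: the related-party contract with a company controlled by Trustee Rahimi requires three-fifths of the disinterested trustees present (12 − 3 = 9). 3/5 of 9 = 5.40, rounded up to 6, so 6 affirmative votes are needed; 6 voted in favor. Satisfied.

Invalid — notice requirement not satisfied.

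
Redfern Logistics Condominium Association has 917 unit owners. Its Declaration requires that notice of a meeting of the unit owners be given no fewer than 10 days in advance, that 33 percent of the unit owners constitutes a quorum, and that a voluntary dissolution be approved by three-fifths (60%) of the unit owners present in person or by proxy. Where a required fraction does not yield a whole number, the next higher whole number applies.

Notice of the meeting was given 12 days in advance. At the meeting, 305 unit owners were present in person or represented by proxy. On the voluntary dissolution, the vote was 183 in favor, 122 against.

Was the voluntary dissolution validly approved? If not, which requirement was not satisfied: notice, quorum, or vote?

Valid — all requirements satisfied.

Notice: 12 days given; 10 required. Satisfied.
Quorum: 33% of 917 = 302.61, rounded up to 303; 305 present. Satisfied.
Vote: requires three-fifths of those present (305); 3/5 of 305 = 183, so 183 needed; 183 in favor. Satisfied.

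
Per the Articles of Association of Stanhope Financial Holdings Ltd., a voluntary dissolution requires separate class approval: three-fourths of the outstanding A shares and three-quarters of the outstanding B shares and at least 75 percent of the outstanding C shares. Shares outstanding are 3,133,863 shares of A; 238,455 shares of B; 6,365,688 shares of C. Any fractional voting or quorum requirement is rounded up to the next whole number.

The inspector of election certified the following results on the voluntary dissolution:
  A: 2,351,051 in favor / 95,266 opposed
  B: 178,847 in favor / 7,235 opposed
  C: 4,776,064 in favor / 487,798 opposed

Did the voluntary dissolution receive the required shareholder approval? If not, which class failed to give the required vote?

Approved — every class gave the required vote.

A: 3/4 of 3133863 = 2350397.25, rounded up to 2350398; 2,350,398 required, 2,351,051 in favor — approved.
B: 3/4 of 238455 = 178841.25, rounded up to 178842; 178,842 required, 178,847 in favor — approved.
C: 3/4 of 6365688 = 4774266; 4,774,266 required, 4,776,064 in favor — approved.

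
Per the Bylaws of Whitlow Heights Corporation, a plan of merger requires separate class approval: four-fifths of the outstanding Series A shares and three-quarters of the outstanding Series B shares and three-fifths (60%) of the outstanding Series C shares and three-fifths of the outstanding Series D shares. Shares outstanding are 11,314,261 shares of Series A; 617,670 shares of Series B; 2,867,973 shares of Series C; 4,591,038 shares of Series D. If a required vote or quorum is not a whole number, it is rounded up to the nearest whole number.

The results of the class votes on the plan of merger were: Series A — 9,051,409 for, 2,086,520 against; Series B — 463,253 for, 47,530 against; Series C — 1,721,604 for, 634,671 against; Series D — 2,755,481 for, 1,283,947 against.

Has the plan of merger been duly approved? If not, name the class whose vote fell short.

Series A: 4/5 of 11314261 = 9051408.80, rounded up to 9051409; 9,051,409 required, 9,051,409 in favor — approved.
Series B: 3/4 of 617670 = 463252.50, rounded up to 463253; 463,253 required, 463,253 in favor — approved.
Series C: 3/5 of 2867973 = 1720783.80, rounded up to 1720784; 1,720,784 required, 1,721,604 in favor — approved.
Series D: 3/5 of 4591038 = 2754622.80, rounded up to 2754623; 2,754,623 required, 2,755,481 in favor — approved.

Approved — every class gave the required vote.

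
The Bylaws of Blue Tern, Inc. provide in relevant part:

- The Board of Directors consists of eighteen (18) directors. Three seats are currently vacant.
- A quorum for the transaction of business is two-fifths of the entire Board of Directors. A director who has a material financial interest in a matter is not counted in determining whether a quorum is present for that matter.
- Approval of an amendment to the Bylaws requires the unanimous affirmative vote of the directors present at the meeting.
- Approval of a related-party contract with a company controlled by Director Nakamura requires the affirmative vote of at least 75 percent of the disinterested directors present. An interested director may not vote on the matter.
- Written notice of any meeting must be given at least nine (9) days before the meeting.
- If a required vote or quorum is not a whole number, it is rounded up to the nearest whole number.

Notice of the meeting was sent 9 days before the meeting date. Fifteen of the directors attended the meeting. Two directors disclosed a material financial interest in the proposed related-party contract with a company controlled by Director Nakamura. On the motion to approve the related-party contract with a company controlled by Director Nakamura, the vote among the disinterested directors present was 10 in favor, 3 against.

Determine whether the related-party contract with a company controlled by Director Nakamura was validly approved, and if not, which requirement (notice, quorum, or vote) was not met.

Valid — all requirements satisfied.

Notice: 9 days given; 9 required (9 ≥ 9). Satisfied.
Quorum: 15 present, but the 2 interested directors do not count, leaving 13. Quorum is 8. Satisfied.
Vote: the related-party contract with a company controlled by Director Nakamura requires three-fourths of the disinterested directors present (15 − 2 = 13). 3/4 of 13 = 9.75, rounded up to 10, so 10 affirmative votes are needed; 10 voted in favor. Satisfied.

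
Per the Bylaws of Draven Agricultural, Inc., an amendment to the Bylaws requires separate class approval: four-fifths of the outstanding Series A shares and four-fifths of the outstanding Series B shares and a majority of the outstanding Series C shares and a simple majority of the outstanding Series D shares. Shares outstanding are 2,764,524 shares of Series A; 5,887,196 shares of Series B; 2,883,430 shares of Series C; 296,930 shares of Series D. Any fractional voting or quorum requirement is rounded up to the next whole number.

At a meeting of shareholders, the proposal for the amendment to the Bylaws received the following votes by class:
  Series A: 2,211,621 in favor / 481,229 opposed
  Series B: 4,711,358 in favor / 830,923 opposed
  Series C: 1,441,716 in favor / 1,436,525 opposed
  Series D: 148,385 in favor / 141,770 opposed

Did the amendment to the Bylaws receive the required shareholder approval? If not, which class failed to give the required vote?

Not approved — the Series D shares did not give the required vote.

Series A: 4/5 of 2764524 = 2211619.20, rounded up to 2211620; 2,211,620 required, 2,211,621 in favor — approved.
Series B: 4/5 of 5887196 = 4709756.80, rounded up to 4709757; 4,709,757 required, 4,711,358 in favor — approved.
Series C: a majority of 2883430 is 1441716; 1,441,716 required, 1,441,716 in favor — approved.
Series D: a majority of 296930 is 148466; 148,466 required, 148,385 in favor — not approved.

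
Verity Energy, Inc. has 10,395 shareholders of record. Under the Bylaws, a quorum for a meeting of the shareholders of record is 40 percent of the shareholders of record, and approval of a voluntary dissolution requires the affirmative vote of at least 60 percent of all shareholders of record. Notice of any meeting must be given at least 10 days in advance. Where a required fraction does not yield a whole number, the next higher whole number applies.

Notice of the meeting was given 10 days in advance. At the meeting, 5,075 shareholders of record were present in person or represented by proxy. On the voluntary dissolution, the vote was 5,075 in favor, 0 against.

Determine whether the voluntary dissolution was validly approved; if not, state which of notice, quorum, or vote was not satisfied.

Invalid — vote requirement not satisfied.

Notice: 10 days given; 10 required. Satisfied.
Quorum: 40% of 10,395 = 4,158; 5,075 present. Satisfied.
Vote: requires three-fifths of all shareholders of record (10,395); 3/5 of 10395 = 6237, so 6,237 needed; 5,075 in favor. Not satisfied.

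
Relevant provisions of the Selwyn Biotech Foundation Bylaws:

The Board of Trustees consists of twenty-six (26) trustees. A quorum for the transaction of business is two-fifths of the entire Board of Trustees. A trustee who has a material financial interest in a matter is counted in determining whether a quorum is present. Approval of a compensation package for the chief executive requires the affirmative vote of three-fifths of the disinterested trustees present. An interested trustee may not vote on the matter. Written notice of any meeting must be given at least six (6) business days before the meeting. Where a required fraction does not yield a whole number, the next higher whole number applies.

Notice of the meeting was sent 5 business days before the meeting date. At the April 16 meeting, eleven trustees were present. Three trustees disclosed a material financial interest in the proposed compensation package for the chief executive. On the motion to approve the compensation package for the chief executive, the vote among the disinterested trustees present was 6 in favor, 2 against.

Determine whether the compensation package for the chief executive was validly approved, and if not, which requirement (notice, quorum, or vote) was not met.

Invalid — notice requirement not satisfied.

Notice: 5 business days given; 6 required (5 < 6). Not satisfied.
Quorum: 11 present (interested trustees count toward quorum); quorum is 11. Satisfied.
Vote: the compensation package for the chief executive requires three-fifths of the disinterested trustees present (11 − 3 = 8). 3/5 of 8 = 4.80, rounded up to 5, so 5 affirmative votes are needed; 6 voted in favor. Satisfied.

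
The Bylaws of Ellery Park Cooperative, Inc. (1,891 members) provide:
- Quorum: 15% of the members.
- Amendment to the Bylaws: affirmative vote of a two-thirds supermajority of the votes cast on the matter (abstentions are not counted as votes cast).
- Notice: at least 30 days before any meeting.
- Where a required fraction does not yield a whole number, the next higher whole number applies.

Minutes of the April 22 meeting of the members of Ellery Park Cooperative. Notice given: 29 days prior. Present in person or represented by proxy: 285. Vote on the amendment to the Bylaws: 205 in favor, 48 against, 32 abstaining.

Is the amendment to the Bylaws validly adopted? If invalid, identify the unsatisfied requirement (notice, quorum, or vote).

Invalid — notice requirement not satisfied.

Notice: 29 days given; 30 required. Not satisfied.
Quorum: 15% of 1,891 = 283.65, rounded up to 284; 285 present. Satisfied.
Vote: requires two-thirds of the votes cast (285 − 32 abstaining = 253); 2/3 of 253 = 168.67, rounded up to 169, so 169 needed; 205 in favor. Satisfied.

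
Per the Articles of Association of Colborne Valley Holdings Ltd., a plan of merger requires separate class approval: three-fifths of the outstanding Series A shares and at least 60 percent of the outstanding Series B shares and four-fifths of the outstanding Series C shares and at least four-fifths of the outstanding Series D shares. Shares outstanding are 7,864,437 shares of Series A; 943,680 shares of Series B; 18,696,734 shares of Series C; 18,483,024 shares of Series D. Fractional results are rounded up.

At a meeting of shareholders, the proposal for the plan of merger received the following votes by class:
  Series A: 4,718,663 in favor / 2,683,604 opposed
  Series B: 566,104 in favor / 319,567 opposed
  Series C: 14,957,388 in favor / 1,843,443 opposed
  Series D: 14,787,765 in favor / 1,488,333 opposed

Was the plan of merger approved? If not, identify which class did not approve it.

Series A: 3/5 of 7864437 = 4718662.20, rounded up to 4718663; 4,718,663 required, 4,718,663 in favor — approved.
Series B: 3/5 of 943680 = 566208; 566,208 required, 566,104 in favor — not approved.
Series C: 4/5 of 18696734 = 14957387.20, rounded up to 14957388; 14,957,388 required, 14,957,388 in favor — approved.
Series D: 4/5 of 18483024 = 14786419.20, rounded up to 14786420; 14,786,420 required, 14,787,765 in favor — approved.

Not approved — the Series B shares did not give the required vote.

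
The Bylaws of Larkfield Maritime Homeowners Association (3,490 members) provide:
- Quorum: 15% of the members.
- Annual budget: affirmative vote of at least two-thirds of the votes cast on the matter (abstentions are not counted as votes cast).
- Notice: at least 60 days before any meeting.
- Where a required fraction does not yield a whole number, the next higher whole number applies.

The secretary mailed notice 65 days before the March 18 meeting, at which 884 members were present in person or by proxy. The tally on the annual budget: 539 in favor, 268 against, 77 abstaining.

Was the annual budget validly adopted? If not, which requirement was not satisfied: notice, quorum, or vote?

Valid — all requirements satisfied.

Notice: 65 days given; 60 required. Satisfied.
Quorum: 15% of 3,490 = 523.50, rounded up to 524; 884 present. Satisfied.
Vote: requires two-thirds of the votes cast (884 − 77 abstaining = 807); 2/3 of 807 = 538, so 538 needed; 539 in favor. Satisfied.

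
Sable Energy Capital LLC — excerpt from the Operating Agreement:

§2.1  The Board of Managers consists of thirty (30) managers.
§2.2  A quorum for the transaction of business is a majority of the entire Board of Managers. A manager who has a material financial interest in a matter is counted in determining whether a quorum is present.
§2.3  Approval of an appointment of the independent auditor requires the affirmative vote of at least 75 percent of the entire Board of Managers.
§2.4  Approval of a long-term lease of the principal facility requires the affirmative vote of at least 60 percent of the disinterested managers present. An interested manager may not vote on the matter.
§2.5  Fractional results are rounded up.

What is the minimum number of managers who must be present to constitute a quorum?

A majority of 30 is 16.

16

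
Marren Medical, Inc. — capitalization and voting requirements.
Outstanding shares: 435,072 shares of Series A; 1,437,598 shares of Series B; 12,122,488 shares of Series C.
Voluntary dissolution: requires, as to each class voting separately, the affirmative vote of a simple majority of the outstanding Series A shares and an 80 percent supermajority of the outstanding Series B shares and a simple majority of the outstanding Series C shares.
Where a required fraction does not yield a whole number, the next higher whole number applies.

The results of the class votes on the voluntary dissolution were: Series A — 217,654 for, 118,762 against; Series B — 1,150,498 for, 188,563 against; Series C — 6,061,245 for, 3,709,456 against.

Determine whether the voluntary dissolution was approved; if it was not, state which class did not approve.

Approved — every class gave the required vote.

Series A: a majority of 435072 is 217537; 217,537 required, 217,654 in favor — approved.
Series B: 4/5 of 1437598 = 1150078.40, rounded up to 1150079; 1,150,079 required, 1,150,498 in favor — approved.
Series C: a majority of 12122488 is 6061245; 6,061,245 required, 6,061,245 in favor — approved.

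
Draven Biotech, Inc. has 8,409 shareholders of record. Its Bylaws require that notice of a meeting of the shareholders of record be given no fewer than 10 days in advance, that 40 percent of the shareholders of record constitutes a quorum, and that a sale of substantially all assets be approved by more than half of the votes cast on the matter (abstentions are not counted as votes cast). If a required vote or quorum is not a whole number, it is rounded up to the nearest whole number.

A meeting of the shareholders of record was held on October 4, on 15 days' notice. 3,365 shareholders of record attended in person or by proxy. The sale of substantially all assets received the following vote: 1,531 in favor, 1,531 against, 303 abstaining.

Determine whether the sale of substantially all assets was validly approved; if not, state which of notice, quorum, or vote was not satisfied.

Notice: 15 days given; 10 required. Satisfied.
Quorum: 40% of 8,409 = 3,363.60, rounded up to 3,364; 3,365 present. Satisfied.
Vote: requires a majority of the votes cast (3,365 − 303 abstaining = 3,062); a majority of 3062 is 1532, so 1,532 needed; 1,531 in favor. Not satisfied.

Invalid — vote requirement not satisfied.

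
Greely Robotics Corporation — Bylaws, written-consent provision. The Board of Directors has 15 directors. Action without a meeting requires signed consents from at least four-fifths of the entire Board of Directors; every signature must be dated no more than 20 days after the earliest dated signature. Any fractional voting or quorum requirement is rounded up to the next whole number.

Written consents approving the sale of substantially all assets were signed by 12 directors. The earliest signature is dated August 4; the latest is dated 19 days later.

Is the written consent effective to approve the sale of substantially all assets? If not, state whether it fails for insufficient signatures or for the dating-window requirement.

Effective — both the signature and dating-window requirements are satisfied.

Signatures required: at least four-fifths of 15 — 4/5 of 15 = 12, so 12 needed; 12 signed. Sufficient.
Dating window: the latest signature is 19 days after the earliest; the limit is 20 days. Within the window.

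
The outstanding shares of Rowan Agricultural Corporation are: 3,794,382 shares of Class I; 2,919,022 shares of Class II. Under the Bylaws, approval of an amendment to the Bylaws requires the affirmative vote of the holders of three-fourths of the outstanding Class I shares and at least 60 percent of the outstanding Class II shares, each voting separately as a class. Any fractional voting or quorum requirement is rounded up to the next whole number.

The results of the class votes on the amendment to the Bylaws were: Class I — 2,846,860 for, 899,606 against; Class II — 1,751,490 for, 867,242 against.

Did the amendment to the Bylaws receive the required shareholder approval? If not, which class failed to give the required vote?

Approved — every class gave the required vote.

Class I: 3/4 of 3794382 = 2845786.50, rounded up to 2845787; 2,845,787 required, 2,846,860 in favor — approved.
Class II: 3/5 of 2919022 = 1751413.20, rounded up to 1751414; 1,751,414 required, 1,751,490 in favor — approved.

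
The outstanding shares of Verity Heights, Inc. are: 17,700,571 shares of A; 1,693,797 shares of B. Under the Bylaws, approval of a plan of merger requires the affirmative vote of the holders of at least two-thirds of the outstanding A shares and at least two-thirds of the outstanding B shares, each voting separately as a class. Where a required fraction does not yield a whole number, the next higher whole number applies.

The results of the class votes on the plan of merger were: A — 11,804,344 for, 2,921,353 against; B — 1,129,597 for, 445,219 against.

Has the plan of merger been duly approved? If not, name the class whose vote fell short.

Approved — every class gave the required vote.

A: 2/3 of 17700571 = 11800380.67, rounded up to 11800381; 11,800,381 required, 11,804,344 in favor — approved.
B: 2/3 of 1693797 = 1129198; 1,129,198 required, 1,129,597 in favor — approved.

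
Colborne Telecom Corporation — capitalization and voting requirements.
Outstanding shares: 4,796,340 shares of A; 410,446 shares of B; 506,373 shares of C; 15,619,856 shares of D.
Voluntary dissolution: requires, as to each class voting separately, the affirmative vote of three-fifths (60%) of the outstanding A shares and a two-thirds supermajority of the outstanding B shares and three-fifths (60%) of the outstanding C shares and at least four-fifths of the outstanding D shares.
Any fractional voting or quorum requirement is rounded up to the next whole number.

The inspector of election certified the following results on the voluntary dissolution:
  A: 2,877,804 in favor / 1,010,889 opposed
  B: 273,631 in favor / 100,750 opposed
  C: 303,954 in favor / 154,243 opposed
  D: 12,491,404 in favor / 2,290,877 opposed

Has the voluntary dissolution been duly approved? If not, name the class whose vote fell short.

A: 3/5 of 4796340 = 2877804; 2,877,804 required, 2,877,804 in favor — approved.
B: 2/3 of 410446 = 273630.67, rounded up to 273631; 273,631 required, 273,631 in favor — approved.
C: 3/5 of 506373 = 303823.80, rounded up to 303824; 303,824 required, 303,954 in favor — approved.
D: 4/5 of 15619856 = 12495884.80, rounded up to 12495885; 12,495,885 required, 12,491,404 in favor — not approved.

Not approved — the D shares did not give the required vote.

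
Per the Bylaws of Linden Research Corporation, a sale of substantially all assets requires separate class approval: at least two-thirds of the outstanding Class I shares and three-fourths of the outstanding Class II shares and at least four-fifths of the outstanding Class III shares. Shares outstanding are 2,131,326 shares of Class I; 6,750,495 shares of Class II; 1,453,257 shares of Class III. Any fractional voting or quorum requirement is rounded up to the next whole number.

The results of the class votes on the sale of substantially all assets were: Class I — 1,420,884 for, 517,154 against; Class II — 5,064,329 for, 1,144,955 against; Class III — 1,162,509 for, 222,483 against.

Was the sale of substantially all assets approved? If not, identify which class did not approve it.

Not approved — the Class III shares did not give the required vote.

Class I: 2/3 of 2131326 = 1420884; 1,420,884 required, 1,420,884 in favor — approved.
Class II: 3/4 of 6750495 = 5062871.25, rounded up to 5062872; 5,062,872 required, 5,064,329 in favor — approved.
Class III: 4/5 of 1453257 = 1162605.60, rounded up to 1162606; 1,162,606 required, 1,162,509 in favor — not approved.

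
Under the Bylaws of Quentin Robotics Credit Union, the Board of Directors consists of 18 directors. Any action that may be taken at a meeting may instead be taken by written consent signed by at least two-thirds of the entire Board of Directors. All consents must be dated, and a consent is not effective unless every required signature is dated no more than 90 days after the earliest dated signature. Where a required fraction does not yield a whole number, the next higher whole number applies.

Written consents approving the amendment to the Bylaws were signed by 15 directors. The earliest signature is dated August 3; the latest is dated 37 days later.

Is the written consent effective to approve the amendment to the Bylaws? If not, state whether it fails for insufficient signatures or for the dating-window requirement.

Effective — both the signature and dating-window requirements are satisfied.

Signatures required: at least two-thirds of 18 — 2/3 of 18 = 12, so 12 needed; 15 signed. Sufficient.
Dating window: the latest signature is 37 days after the earliest; the limit is 90 days. Within the window.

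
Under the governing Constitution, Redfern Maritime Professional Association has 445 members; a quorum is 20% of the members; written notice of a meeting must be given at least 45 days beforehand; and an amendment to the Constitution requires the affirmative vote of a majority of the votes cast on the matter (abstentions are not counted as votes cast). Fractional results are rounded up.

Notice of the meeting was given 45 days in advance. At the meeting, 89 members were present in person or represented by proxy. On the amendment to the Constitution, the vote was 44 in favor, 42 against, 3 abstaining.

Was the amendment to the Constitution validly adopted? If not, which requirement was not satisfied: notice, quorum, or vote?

Notice: 45 days given; 45 required. Satisfied.
Quorum: 20% of 445 = 89; 89 present. Satisfied.
Vote: requires a majority of the votes cast (89 − 3 abstaining = 86); a majority of 86 is 44, so 44 needed; 44 in favor. Satisfied.

Valid — all requirements satisfied.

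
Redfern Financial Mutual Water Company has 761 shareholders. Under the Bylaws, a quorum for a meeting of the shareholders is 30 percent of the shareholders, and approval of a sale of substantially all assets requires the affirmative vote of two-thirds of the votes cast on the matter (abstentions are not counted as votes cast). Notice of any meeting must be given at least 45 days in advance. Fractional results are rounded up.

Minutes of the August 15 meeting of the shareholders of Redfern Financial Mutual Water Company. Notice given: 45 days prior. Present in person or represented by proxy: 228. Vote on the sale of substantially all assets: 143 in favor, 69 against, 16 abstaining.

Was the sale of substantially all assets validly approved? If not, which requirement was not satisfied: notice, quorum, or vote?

Notice: 45 days given; 45 required. Satisfied.
Quorum: 30% of 761 = 228.30, rounded up to 229; 228 present. Not satisfied.
Vote: requires two-thirds of the votes cast (228 − 16 abstaining = 212); 2/3 of 212 = 141.33, rounded up to 142, so 142 needed; 143 in favor. Satisfied.

Invalid — quorum requirement not satisfied.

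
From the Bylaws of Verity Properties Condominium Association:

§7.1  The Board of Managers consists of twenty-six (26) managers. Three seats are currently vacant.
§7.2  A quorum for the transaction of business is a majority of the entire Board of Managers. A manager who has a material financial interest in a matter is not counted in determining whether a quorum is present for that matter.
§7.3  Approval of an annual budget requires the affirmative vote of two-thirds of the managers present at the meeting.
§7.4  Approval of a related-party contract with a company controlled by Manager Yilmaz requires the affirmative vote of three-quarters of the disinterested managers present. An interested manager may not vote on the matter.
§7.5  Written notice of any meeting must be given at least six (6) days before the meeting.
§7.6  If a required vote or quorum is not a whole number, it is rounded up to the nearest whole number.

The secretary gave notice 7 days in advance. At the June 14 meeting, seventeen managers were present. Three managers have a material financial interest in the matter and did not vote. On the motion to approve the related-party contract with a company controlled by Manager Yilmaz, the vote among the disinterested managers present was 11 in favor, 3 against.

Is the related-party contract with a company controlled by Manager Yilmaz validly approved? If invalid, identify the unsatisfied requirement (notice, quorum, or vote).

Notice: 7 days given; 6 required (7 ≥ 6). Satisfied.
Quorum: 17 present, but the 3 interested managers do not count, leaving 14. Quorum is 14. Satisfied.
Vote: the related-party contract with a company controlled by Manager Yilmaz requires three-fourths of the disinterested managers present (17 − 3 = 14). 3/4 of 14 = 10.50, rounded up to 11, so 11 affirmative votes are needed; 11 voted in favor. Satisfied.

Valid — all requirements satisfied.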